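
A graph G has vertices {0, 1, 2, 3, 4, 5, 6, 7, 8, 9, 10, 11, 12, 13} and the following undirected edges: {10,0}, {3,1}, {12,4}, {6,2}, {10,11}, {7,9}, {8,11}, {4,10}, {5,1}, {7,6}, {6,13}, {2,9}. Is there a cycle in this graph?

|V| = 14, |E| = 12, number of components = 3.
Since 12 > 14 - 3, a cycle must exist; for instance 2-6-7-9-2.

Yes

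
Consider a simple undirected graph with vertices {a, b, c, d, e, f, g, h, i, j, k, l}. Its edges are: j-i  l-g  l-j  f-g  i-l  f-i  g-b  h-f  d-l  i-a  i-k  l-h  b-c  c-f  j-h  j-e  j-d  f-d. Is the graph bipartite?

The cycle d-j-l-d has length 3, which is odd, so the graph is not bipartite.

No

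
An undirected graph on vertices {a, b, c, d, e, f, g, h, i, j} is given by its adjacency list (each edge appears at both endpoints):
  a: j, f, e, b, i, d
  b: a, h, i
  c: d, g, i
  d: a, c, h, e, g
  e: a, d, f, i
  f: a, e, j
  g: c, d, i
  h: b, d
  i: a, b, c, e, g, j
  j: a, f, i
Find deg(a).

Neighbors of a: b, d, e, f, i, j.

6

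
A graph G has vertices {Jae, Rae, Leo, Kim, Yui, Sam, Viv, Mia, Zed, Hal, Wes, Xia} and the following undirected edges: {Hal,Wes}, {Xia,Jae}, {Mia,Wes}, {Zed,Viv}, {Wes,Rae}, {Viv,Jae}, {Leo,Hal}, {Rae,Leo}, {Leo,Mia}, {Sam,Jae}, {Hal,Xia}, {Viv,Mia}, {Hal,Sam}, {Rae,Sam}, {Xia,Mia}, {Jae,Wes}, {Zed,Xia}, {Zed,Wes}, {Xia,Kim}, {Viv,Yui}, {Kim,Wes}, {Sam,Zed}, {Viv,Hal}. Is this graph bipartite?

Yes

Partition the vertices as {Leo, Sam, Viv, Wes, Xia} vs {Jae, Rae, Kim, Yui, Mia, Zed, Hal}. Each listed edge has one endpoint in each part, so the graph is bipartite.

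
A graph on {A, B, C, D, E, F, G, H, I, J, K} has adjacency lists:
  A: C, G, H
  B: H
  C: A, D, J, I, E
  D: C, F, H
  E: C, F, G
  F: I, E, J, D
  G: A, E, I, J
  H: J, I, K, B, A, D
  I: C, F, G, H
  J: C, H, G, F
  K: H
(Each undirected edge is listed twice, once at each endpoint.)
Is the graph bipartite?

Yes

Partition the vertices as {C, F, G, H} vs {A, B, D, E, I, J, K}. Each listed edge has one endpoint in each part, so the graph is bipartite.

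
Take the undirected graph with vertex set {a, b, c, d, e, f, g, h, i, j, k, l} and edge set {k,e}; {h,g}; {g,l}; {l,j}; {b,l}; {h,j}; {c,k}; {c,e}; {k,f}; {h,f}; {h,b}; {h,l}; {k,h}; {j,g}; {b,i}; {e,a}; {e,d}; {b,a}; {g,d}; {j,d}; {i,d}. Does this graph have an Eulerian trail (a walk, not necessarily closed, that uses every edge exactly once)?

Yes

Degrees: a:2, b:4, c:2, d:4, e:4, f:2, g:4, h:6, i:2, j:4, k:4, l:4
Odd-degree vertices: none (0 total).
The non-isolated vertices are connected and exactly 0 have odd degree, so an Eulerian trail exists.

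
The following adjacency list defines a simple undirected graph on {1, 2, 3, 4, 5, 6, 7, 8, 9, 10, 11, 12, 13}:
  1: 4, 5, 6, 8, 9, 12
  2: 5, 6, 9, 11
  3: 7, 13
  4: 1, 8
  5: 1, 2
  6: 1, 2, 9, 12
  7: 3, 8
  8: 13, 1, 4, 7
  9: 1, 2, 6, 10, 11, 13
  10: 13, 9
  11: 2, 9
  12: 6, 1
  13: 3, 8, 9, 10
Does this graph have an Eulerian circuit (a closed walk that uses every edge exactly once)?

Yes

Degrees: 1:6, 2:4, 3:2, 4:2, 5:2, 6:4, 7:2, 8:4, 9:6, 10:2, 11:2, 12:2, 13:4
All degrees are even and the non-isolated vertices are connected — an Eulerian circuit exists.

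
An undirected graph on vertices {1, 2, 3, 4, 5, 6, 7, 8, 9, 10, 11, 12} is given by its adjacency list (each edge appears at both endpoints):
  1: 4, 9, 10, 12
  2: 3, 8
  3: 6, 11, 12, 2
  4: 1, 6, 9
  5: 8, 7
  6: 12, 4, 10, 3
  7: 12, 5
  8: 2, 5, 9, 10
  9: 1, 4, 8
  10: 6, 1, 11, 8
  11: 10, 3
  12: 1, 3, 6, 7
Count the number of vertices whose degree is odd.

Degrees: 1:4, 2:2, 3:4, 4:3, 5:2, 6:4, 7:2, 8:4, 9:3, 10:4, 11:2, 12:4
Odd-degree vertices: 4, 9.

2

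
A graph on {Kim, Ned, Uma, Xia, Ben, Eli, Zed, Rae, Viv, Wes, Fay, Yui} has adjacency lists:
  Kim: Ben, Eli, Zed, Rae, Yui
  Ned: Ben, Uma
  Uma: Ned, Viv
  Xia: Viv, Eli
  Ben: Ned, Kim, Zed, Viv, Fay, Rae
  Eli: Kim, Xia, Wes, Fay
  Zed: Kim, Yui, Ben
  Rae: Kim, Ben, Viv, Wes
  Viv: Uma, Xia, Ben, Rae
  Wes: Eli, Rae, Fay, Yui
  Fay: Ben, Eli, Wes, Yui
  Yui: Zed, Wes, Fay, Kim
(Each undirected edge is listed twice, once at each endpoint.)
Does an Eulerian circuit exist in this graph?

Degrees: Kim:5, Ned:2, Uma:2, Xia:2, Ben:6, Eli:4, Zed:3, Rae:4, Viv:4, Wes:4, Fay:4, Yui:4
Vertices with odd degree: Kim, Zed. An Eulerian circuit requires all degrees even.

No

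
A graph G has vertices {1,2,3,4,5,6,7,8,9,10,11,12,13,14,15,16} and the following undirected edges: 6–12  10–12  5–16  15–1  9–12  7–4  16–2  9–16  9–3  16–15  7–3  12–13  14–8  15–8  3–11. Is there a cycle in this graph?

No

The graph has 16 vertices, 15 edges, and 1 connected component.
Since 15 = 16 - 1, the graph is a forest and contains no cycle.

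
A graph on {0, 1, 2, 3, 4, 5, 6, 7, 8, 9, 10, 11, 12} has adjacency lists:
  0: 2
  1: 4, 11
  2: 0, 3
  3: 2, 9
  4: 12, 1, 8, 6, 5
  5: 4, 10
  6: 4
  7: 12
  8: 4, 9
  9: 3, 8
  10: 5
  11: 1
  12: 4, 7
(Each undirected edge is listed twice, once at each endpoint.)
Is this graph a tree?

|V| = 13, |E| = 12.
Connected and |E| = |V| - 1, which characterizes a tree.

Yes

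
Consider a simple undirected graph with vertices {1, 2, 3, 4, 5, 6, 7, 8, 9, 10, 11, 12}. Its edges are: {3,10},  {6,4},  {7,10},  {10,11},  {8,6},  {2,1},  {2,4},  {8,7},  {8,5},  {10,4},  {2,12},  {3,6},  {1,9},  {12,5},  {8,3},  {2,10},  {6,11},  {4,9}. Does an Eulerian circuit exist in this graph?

No

Degrees: 1:2, 2:4, 3:3, 4:4, 5:2, 6:4, 7:2, 8:4, 9:2, 10:5, 11:2, 12:2
3, 10 have odd degree; an Eulerian circuit needs every degree to be even, so none exists.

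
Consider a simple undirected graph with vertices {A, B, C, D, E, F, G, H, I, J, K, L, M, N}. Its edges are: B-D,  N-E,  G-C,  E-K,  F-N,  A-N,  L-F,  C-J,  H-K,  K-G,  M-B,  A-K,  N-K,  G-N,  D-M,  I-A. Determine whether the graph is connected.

No

Component: {B, D, M}
Component: {A, C, E, F, G, H, I, J, K, L, N}
No edge joins these 2 groups, so the graph is disconnected.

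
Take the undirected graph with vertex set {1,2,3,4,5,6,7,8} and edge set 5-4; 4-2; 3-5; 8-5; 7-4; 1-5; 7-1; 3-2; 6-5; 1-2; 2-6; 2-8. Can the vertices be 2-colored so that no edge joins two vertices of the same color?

Yes

A valid 2-coloring puts {2, 5, 7} on one side and {1, 3, 4, 6, 8} on the other; every edge crosses between the two sides.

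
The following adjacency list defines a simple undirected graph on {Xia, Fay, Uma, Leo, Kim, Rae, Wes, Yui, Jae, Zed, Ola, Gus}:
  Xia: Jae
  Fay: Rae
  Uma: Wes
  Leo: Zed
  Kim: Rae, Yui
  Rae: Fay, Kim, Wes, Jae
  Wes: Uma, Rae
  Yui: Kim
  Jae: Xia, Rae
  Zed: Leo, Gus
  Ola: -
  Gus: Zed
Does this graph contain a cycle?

The graph has 12 vertices, 9 edges, and 3 connected components.
A forest on 12 vertices with 3 components has exactly 9 edges, which matches — so no cycle.

No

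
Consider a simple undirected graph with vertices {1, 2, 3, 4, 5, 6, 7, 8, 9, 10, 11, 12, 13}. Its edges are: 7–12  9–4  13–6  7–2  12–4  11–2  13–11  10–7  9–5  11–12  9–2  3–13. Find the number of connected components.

3

Component: {1}
Component: {8}
Component: {2, 3, 4, 5, 6, 7, 9, 10, 11, 12, 13}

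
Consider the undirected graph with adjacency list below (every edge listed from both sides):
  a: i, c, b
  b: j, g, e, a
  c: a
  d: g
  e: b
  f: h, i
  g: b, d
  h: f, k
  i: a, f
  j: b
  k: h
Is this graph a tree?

Yes

The graph has 11 vertices and 10 edges.
It is connected with exactly 10 edges, hence acyclic — it is a tree.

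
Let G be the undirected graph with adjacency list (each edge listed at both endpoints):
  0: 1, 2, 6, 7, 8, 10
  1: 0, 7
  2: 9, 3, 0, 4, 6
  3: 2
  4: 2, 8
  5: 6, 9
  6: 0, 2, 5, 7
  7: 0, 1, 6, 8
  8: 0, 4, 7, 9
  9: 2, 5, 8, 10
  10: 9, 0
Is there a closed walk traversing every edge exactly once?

No

Degrees: 0:6, 1:2, 2:5, 3:1, 4:2, 5:2, 6:4, 7:4, 8:4, 9:4, 10:2
Vertices with odd degree: 2, 3. An Eulerian circuit requires all degrees even.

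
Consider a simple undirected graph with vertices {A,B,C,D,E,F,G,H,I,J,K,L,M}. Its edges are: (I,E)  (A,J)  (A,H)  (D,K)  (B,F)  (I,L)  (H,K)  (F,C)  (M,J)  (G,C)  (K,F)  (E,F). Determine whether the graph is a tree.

Yes

|V| = 13, |E| = 12.
Connected and |E| = |V| - 1, which characterizes a tree.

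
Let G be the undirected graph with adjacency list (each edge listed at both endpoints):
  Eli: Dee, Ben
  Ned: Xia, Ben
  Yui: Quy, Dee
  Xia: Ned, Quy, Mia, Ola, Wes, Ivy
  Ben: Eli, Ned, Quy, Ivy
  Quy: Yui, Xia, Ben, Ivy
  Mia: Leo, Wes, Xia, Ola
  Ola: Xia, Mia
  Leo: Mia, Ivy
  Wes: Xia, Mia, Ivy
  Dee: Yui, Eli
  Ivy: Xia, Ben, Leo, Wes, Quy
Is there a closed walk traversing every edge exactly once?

No

Degrees: Eli:2, Ned:2, Yui:2, Xia:6, Ben:4, Quy:4, Mia:4, Ola:2, Leo:2, Wes:3, Dee:2, Ivy:5
Vertices with odd degree: Wes, Ivy. An Eulerian circuit requires all degrees even.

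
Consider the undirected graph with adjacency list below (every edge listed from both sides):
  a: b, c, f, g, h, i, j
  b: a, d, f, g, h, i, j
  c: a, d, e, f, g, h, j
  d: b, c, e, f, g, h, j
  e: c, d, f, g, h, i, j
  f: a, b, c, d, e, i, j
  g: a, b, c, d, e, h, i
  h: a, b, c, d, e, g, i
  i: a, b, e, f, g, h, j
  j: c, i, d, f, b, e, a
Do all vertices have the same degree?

Yes

Degrees: a:7, b:7, c:7, d:7, e:7, f:7, g:7, h:7, i:7, j:7
Every vertex has degree 7, so the graph is 7-regular.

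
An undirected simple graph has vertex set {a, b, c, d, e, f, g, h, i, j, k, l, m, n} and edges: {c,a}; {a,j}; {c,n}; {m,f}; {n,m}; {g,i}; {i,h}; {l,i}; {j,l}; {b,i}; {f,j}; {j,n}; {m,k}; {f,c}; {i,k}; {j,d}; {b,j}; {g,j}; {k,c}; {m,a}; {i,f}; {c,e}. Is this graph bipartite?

A valid 2-coloring puts {c, i, j, m} on one side and {a, b, d, e, f, g, h, k, l, n} on the other; every edge crosses between the two sides.

Yes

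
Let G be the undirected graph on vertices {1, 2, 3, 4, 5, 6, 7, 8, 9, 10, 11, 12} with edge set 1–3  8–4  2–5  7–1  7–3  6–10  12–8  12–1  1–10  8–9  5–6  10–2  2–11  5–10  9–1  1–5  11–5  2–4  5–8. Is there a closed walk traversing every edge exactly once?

Degrees: 1:6, 2:4, 3:2, 4:2, 5:6, 6:2, 7:2, 8:4, 9:2, 10:4, 11:2, 12:2
All degrees are even and the non-isolated vertices are connected — an Eulerian circuit exists.

Yes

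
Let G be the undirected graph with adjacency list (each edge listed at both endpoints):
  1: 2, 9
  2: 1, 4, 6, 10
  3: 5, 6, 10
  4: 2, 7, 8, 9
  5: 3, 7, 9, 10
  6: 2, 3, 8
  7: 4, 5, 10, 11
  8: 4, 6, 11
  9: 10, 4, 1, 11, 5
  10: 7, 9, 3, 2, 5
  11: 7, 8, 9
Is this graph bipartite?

The cycle 5-10-3-5 has length 3, which is odd, so the graph is not bipartite.

No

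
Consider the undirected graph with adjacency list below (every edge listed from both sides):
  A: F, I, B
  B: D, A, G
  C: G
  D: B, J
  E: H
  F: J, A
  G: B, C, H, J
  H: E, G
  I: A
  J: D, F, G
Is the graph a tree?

No

The graph has 10 vertices and 11 edges.
Connected but with 11 > 9 edges, so it has a cycle and is not a tree.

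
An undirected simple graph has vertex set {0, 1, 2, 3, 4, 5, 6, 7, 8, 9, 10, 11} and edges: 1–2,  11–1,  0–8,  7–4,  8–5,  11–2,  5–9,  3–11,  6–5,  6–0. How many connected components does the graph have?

Component: {10}
Component: {4, 7}
Component: {1, 2, 3, 11}
Component: {0, 5, 6, 8, 9}

4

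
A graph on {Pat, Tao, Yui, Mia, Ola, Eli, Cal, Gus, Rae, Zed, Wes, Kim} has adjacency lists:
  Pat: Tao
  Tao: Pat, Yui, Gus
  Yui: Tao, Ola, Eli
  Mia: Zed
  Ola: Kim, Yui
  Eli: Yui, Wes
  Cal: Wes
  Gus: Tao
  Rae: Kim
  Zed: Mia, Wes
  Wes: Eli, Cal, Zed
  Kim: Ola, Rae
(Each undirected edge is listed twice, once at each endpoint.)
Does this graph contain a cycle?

The graph has 12 vertices, 11 edges, and 1 connected component.
Since 11 = 12 - 1, the graph is a forest and contains no cycle.

No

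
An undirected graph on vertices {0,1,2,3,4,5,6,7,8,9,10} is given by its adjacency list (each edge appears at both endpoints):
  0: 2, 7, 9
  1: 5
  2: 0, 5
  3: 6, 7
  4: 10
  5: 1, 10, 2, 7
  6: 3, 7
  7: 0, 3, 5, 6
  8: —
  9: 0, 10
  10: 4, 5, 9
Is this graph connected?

No

Component: {8}
Component: {0, 1, 2, 3, 4, 5, 6, 7, 9, 10}
No edge joins these 2 groups, so the graph is disconnected.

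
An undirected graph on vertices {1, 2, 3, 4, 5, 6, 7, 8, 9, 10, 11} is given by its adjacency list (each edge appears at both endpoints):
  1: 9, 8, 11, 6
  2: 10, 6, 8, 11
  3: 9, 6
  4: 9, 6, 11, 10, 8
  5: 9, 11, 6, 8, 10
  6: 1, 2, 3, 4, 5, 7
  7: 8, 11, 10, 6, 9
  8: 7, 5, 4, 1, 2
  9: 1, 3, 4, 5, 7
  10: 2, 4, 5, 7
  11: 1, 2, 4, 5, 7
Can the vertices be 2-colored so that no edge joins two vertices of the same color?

Color {6, 8, 9, 10, 11} black and {1, 2, 3, 4, 5, 7} white. No edge joins two same-colored vertices, so the graph is bipartite.

Yes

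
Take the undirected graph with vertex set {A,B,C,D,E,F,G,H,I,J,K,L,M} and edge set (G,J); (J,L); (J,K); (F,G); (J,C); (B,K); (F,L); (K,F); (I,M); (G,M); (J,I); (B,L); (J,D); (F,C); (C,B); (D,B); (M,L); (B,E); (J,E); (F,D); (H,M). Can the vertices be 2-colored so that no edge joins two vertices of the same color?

Yes

Partition the vertices as {A, C, D, E, G, H, I, K, L} vs {B, F, J, M}. Each listed edge has one endpoint in each part, so the graph is bipartite.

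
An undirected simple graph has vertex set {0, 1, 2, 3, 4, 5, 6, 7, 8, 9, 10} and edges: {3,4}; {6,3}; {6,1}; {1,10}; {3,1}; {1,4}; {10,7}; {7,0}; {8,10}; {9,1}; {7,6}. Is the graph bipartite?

No

The cycle 4-3-1-4 has length 3, which is odd, so the graph is not bipartite.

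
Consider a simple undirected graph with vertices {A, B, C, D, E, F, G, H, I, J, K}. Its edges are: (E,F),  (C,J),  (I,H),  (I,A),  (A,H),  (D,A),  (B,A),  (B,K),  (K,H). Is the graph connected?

Component: {G}
Component: {C, J}
Component: {E, F}
Component: {A, B, D, H, I, K}
No edge joins these 4 groups, so the graph is disconnected.

No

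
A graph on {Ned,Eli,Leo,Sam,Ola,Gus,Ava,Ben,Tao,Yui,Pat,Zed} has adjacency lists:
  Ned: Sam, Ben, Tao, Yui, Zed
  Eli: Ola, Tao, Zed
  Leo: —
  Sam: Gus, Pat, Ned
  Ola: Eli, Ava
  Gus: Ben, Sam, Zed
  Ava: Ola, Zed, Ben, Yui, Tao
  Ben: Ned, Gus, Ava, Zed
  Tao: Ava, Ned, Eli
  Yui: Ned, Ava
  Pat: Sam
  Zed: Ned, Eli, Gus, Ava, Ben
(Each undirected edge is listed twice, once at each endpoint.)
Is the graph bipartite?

Ava-Ben-Zed-Ava is an odd cycle (length 3), and a bipartite graph can contain only even cycles.

No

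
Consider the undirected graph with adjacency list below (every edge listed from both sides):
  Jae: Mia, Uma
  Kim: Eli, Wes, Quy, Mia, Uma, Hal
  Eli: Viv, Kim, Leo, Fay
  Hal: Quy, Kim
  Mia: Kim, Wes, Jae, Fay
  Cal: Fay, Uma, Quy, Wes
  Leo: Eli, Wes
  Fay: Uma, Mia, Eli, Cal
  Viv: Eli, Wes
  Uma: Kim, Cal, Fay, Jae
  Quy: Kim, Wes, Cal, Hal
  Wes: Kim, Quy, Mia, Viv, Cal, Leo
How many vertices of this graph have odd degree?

Degrees: Jae:2, Kim:6, Eli:4, Hal:2, Mia:4, Cal:4, Leo:2, Fay:4, Viv:2, Uma:4, Quy:4, Wes:6
Odd-degree vertices: none.

0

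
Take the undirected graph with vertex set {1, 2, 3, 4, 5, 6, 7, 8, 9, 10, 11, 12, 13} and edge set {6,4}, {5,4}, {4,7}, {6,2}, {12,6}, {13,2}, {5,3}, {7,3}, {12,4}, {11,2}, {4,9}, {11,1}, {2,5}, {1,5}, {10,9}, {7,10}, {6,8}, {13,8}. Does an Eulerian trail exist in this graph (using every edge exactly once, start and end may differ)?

Degrees: 1:2, 2:4, 3:2, 4:5, 5:4, 6:4, 7:3, 8:2, 9:2, 10:2, 11:2, 12:2, 13:2
Odd-degree vertices: 4, 7 (2 total).
The non-isolated vertices are connected and exactly 2 have odd degree, so an Eulerian trail exists (from 4 to 7).

Yes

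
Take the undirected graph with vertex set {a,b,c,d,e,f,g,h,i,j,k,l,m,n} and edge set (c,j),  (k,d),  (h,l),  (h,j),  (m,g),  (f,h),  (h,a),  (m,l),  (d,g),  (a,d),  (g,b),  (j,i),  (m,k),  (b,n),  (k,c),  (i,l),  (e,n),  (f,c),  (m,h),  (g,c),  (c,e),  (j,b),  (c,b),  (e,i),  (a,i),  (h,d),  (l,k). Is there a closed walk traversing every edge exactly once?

Degrees: a:3, b:4, c:6, d:4, e:3, f:2, g:4, h:6, i:4, j:4, k:4, l:4, m:4, n:2
a, e have odd degree; an Eulerian circuit needs every degree to be even, so none exists.

No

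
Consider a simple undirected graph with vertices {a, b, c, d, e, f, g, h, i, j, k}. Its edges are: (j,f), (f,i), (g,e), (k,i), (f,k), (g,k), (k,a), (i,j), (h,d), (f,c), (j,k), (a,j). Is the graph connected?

No

Component: {b}
Component: {d, h}
Component: {a, c, e, f, g, i, j, k}
No edge joins these 3 groups, so the graph is disconnected.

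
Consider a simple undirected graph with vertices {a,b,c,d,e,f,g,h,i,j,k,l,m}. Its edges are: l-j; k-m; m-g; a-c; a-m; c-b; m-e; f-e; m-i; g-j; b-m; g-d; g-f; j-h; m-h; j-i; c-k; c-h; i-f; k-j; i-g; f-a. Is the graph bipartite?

No

The cycle g-i-m-g has length 3, which is odd, so the graph is not bipartite.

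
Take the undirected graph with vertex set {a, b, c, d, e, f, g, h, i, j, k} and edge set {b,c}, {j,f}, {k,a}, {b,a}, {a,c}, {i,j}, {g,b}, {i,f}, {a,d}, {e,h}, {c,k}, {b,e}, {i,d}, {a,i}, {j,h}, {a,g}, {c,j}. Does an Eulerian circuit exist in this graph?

Degrees: a:6, b:4, c:4, d:2, e:2, f:2, g:2, h:2, i:4, j:4, k:2
All degrees are even and the non-isolated vertices are connected — an Eulerian circuit exists.

Yes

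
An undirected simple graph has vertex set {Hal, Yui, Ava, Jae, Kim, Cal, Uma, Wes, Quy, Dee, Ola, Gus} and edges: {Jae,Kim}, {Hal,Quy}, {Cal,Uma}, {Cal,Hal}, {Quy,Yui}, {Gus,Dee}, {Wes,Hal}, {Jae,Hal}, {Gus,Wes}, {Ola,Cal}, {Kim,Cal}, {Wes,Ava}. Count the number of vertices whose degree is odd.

Degrees: Hal:4, Yui:1, Ava:1, Jae:2, Kim:2, Cal:4, Uma:1, Wes:3, Quy:2, Dee:1, Ola:1, Gus:2
Odd-degree vertices: Yui, Ava, Uma, Wes, Dee, Ola.

6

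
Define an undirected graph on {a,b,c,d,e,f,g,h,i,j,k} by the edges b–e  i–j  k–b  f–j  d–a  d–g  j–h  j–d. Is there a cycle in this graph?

|V| = 11, |E| = 8, number of components = 3.
A forest on 11 vertices with 3 components has exactly 8 edges, which matches — so no cycle.

No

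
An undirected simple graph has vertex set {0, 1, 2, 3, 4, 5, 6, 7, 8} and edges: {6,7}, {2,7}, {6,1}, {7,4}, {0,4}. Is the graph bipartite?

A valid 2-coloring puts {2, 3, 4, 5, 6, 8} on one side and {0, 1, 7} on the other; every edge crosses between the two sides.

Yes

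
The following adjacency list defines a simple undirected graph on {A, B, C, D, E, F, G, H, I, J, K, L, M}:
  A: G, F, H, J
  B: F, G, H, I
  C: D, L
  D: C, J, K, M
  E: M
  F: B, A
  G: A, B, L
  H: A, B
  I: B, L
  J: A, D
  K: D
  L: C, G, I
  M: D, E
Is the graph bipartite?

Color {C, F, G, H, I, J, K, M} black and {A, B, D, E, L} white. No edge joins two same-colored vertices, so the graph is bipartite.

Yes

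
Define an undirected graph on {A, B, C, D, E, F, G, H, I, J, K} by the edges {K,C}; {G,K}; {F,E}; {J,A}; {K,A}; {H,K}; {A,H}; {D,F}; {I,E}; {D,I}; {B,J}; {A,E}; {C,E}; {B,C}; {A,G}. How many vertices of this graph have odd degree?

Degrees: A:5, B:2, C:3, D:2, E:4, F:2, G:2, H:2, I:2, J:2, K:4
Odd-degree vertices: A, C.

2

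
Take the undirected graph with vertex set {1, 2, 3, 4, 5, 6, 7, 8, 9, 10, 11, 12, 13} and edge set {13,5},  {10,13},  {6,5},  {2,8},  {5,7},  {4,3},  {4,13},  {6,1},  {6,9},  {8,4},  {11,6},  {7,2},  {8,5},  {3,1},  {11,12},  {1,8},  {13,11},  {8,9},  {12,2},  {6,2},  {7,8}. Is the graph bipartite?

No

5-7-8-5 is an odd cycle (length 3), and a bipartite graph can contain only even cycles.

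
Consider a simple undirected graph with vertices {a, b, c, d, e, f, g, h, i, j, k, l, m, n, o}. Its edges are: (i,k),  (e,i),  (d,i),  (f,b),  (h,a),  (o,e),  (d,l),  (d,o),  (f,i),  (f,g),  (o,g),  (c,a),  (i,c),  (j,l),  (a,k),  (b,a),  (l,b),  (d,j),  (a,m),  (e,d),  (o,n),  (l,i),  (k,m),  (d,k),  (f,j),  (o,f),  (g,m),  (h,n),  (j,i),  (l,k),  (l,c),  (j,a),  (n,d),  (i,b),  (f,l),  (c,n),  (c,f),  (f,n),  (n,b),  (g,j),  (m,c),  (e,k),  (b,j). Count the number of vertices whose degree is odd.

4

Degrees: a:6, b:6, c:6, d:7, e:4, f:8, g:4, h:2, i:8, j:7, k:6, l:7, m:4, n:6, o:5
Odd-degree vertices: d, j, l, o.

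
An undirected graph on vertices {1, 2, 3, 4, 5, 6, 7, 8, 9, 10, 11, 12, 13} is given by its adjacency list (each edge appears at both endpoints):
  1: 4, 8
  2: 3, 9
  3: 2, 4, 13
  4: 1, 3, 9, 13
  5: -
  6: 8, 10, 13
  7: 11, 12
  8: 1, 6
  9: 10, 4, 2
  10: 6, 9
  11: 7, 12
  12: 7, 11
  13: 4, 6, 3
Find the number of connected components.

3

Component: {5}
Component: {7, 11, 12}
Component: {1, 2, 3, 4, 6, 8, 9, 10, 13}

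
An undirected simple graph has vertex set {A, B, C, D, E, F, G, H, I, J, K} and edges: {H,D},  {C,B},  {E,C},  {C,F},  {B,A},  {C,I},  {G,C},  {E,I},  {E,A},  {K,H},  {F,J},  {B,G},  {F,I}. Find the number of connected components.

2

Component: {D, H, K}
Component: {A, B, C, E, F, G, I, J}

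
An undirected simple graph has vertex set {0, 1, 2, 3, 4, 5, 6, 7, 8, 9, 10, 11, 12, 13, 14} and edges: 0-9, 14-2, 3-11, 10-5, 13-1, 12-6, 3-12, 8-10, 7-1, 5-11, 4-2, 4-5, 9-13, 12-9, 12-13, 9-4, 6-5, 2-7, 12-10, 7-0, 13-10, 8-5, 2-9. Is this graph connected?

Starting from 0 and exploring outward reaches every vertex (0, 9, 7, 13, 4, 12, 2, 1, 10, 5, 6, 3, 14, 8, 11); the graph is connected.

Yes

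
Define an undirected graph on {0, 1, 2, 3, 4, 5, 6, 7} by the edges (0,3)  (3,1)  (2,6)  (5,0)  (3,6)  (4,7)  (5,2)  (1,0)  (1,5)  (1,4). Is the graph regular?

Degrees: 0:3, 1:4, 2:2, 3:3, 4:2, 5:3, 6:2, 7:1
Degrees are not all equal (e.g. deg(7)=1 but deg(1)=4); not regular.

No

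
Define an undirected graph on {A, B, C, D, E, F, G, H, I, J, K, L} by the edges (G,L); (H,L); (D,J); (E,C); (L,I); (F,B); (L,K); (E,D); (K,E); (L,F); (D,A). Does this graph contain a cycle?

|V| = 12, |E| = 11, number of components = 1.
A forest on 12 vertices with 1 component has exactly 11 edges, which matches — so no cycle.

No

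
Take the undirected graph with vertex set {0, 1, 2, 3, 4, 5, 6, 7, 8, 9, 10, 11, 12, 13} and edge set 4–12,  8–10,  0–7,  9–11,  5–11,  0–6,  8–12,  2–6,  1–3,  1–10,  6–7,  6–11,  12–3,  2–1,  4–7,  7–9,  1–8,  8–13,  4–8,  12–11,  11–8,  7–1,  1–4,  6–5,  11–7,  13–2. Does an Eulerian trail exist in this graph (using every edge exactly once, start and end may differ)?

Yes

Degrees: 0:2, 1:6, 2:3, 3:2, 4:4, 5:2, 6:5, 7:6, 8:6, 9:2, 10:2, 11:6, 12:4, 13:2
Odd-degree vertices: 2, 6 (2 total).
The non-isolated vertices are connected and exactly 2 have odd degree, so an Eulerian trail exists (from 2 to 6).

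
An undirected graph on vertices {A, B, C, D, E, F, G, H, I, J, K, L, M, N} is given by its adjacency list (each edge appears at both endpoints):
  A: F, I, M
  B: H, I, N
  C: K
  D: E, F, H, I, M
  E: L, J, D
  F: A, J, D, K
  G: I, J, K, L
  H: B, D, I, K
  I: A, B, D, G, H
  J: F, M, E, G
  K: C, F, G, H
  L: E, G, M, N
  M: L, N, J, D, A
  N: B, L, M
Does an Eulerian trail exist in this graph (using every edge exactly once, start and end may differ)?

Degrees: A:3, B:3, C:1, D:5, E:3, F:4, G:4, H:4, I:5, J:4, K:4, L:4, M:5, N:3
Odd-degree vertices: A, B, C, D, E, I, M, N (8 total).
An Eulerian trail requires 0 or 2 odd-degree vertices; here there are 8.

No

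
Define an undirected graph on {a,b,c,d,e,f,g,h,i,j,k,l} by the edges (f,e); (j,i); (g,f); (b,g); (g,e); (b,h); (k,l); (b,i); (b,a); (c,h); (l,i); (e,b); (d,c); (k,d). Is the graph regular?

Degrees: a:1, b:5, c:2, d:2, e:3, f:2, g:3, h:2, i:3, j:1, k:2, l:2
Degrees are not all equal (e.g. deg(a)=1 but deg(b)=5); not regular.

No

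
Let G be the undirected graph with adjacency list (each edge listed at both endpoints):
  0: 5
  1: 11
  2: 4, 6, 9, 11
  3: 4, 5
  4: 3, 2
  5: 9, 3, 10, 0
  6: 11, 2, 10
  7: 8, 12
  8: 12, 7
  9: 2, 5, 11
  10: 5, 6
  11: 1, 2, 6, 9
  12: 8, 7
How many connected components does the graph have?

2

Component: {7, 8, 12}
Component: {0, 1, 2, 3, 4, 5, 6, 9, 10, 11}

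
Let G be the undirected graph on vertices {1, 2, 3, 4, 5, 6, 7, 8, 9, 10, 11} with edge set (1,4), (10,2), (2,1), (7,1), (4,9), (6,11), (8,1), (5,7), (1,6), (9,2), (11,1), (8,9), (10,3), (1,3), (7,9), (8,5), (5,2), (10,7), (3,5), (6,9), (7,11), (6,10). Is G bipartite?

The cycle 7-1-11-7 has length 3, which is odd, so the graph is not bipartite.

No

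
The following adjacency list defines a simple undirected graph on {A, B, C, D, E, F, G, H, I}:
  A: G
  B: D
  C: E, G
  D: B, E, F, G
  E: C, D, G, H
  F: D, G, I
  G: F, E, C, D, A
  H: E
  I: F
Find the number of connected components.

Component: {A, B, C, D, E, F, G, H, I}

1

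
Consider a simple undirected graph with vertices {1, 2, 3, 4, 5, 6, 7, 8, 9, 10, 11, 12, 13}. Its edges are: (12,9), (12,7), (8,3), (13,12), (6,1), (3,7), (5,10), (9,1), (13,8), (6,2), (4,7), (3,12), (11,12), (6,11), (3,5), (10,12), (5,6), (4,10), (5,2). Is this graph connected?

Yes

Starting from 1 and exploring outward reaches every vertex (1, 9, 6, 12, 2, 11, 5, 13, 10, 3, 7, 8, 4); the graph is connected.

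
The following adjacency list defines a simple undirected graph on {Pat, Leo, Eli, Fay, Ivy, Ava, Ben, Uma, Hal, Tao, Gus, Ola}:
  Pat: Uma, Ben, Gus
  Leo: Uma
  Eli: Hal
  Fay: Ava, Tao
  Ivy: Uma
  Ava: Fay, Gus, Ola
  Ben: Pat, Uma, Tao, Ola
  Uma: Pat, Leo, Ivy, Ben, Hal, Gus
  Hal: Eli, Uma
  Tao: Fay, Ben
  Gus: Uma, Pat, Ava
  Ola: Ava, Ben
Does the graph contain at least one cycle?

Yes

The graph has 12 vertices, 15 edges, and 1 connected component.
Since 15 > 12 - 1, a cycle must exist; for instance Pat-Ben-Uma-Pat.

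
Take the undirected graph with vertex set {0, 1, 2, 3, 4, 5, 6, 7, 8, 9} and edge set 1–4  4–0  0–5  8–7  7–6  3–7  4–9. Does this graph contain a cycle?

No

|V| = 10, |E| = 7, number of components = 3.
Since 7 = 10 - 3, the graph is a forest and contains no cycle.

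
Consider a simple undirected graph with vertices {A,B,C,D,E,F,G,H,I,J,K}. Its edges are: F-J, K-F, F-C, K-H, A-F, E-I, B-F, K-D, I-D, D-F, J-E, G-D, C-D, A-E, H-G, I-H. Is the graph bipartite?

No

D-F-K-D is an odd cycle (length 3), and a bipartite graph can contain only even cycles.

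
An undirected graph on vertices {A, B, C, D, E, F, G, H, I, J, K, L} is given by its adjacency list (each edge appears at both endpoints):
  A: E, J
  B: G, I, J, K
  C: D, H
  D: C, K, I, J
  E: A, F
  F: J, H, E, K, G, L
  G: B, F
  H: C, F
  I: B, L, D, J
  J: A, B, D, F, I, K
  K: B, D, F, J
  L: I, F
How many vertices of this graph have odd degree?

0

Degrees: A:2, B:4, C:2, D:4, E:2, F:6, G:2, H:2, I:4, J:6, K:4, L:2
Odd-degree vertices: none.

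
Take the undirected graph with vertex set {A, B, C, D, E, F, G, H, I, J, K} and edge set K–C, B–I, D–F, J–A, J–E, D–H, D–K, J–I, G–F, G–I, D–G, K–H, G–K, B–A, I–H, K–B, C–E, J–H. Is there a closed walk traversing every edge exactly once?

No

Degrees: A:2, B:3, C:2, D:4, E:2, F:2, G:4, H:4, I:4, J:4, K:5
B, K have odd degree; an Eulerian circuit needs every degree to be even, so none exists.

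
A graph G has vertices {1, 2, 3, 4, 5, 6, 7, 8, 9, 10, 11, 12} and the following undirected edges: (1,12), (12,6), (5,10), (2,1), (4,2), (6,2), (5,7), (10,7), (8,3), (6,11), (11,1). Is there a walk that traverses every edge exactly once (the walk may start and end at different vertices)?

No

Degrees: 1:3, 2:3, 3:1, 4:1, 5:2, 6:3, 7:2, 8:1, 9:0, 10:2, 11:2, 12:2
Odd-degree vertices: 1, 2, 3, 4, 6, 8 (6 total).
With 6 odd-degree vertices (more than two), no single trail can use every edge.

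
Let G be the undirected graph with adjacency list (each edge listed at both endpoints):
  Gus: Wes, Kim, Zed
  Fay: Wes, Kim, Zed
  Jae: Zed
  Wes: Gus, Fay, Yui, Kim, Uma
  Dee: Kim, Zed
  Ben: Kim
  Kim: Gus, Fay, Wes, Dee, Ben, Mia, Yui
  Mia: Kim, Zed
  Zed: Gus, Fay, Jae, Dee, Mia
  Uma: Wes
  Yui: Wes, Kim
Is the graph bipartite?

Wes-Kim-Yui-Wes is an odd cycle (length 3), and a bipartite graph can contain only even cycles.

No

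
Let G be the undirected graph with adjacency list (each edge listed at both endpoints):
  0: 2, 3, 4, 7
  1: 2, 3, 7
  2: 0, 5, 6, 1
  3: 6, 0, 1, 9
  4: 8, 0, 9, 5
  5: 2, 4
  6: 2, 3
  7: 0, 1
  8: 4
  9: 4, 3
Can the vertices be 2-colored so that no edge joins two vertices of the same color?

Color {2, 3, 4, 7} black and {0, 1, 5, 6, 8, 9} white. No edge joins two same-colored vertices, so the graph is bipartite.

Yes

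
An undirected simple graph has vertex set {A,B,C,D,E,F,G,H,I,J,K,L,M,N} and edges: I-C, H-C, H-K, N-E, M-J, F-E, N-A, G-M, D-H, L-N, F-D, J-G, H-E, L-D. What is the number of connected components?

3

Component: {B}
Component: {G, J, M}
Component: {A, C, D, E, F, H, I, K, L, N}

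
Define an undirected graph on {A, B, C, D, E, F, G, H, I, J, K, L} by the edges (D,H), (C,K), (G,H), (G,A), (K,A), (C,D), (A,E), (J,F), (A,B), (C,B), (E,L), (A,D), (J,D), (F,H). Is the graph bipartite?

Yes

Partition the vertices as {B, D, E, F, G, I, K} vs {A, C, H, J, L}. Each listed edge has one endpoint in each part, so the graph is bipartite.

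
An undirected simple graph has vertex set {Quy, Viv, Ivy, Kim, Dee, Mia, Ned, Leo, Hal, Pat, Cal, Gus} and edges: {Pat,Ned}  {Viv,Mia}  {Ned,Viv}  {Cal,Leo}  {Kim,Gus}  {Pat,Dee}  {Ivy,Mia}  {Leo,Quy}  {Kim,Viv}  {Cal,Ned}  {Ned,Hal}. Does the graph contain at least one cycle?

|V| = 12, |E| = 11, number of components = 1.
Since 11 = 12 - 1, the graph is a forest and contains no cycle.

No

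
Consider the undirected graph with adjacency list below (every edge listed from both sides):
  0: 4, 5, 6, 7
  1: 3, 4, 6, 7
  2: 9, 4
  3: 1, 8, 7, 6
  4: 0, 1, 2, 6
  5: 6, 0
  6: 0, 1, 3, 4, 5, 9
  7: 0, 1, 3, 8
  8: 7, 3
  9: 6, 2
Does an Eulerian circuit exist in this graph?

Degrees: 0:4, 1:4, 2:2, 3:4, 4:4, 5:2, 6:6, 7:4, 8:2, 9:2
All degrees are even and the non-isolated vertices are connected — an Eulerian circuit exists.

Yes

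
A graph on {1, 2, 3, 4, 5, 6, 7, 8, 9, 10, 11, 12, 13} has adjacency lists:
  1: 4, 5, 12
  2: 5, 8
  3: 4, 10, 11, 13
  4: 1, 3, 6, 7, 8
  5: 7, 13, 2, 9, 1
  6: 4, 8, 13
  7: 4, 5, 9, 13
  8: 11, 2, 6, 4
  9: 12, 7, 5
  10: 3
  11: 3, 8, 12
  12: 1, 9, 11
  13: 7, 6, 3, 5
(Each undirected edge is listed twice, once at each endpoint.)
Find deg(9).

Neighbors of 9: 5, 7, 12.

3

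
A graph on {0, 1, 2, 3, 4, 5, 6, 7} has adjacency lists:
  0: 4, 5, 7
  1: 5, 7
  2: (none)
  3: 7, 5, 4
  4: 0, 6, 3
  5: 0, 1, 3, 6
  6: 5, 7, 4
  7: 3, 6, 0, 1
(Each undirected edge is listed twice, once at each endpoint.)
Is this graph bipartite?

Partition the vertices as {2, 4, 5, 7} vs {0, 1, 3, 6}. Each listed edge has one endpoint in each part, so the graph is bipartite.

Yes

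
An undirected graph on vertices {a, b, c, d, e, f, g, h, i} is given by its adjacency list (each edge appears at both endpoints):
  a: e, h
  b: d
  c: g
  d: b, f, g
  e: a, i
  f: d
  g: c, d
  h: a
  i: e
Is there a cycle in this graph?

No

|V| = 9, |E| = 7, number of components = 2.
A forest on 9 vertices with 2 components has exactly 7 edges, which matches — so no cycle.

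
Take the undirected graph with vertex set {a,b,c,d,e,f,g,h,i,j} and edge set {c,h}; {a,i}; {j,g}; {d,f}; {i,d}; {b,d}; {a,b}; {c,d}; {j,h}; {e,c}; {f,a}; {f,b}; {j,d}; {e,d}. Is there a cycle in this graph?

The graph has 10 vertices, 14 edges, and 1 connected component.
One cycle is d-j-h-c-d.

Yes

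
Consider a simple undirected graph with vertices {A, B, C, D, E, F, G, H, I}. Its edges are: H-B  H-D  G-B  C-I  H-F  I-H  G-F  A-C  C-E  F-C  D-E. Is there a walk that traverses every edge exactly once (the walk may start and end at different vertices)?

Degrees: A:1, B:2, C:4, D:2, E:2, F:3, G:2, H:4, I:2
Odd-degree vertices: A, F (2 total).
The non-isolated vertices are connected and exactly 2 have odd degree, so an Eulerian trail exists (from A to F).

Yes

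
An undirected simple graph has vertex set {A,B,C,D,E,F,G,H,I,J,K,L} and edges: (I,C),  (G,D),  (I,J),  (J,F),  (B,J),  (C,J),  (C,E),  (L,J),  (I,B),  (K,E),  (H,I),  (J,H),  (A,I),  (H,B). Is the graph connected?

Component: {D, G}
Component: {A, B, C, E, F, H, I, J, K, L}
There are 2 separate components, so the graph is not connected.

No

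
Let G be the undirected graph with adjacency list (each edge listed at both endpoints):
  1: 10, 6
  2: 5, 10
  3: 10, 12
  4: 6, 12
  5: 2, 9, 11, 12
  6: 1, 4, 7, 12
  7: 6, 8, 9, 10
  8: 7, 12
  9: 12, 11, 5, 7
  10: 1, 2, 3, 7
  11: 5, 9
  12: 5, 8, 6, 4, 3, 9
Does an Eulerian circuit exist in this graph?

Yes

Degrees: 1:2, 2:2, 3:2, 4:2, 5:4, 6:4, 7:4, 8:2, 9:4, 10:4, 11:2, 12:6
All degrees are even and the non-isolated vertices are connected — an Eulerian circuit exists.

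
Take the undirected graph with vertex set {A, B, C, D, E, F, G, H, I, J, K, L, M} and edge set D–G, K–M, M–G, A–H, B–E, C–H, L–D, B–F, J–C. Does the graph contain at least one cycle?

The graph has 13 vertices, 9 edges, and 4 connected components.
Since 9 = 13 - 4, the graph is a forest and contains no cycle.

No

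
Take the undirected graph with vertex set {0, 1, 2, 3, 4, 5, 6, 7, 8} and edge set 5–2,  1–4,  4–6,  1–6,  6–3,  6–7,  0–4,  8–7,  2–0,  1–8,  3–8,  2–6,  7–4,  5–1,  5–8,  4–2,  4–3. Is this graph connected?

Starting from 0 and exploring outward reaches every vertex (0, 4, 2, 7, 1, 3, 6, 5, 8); the graph is connected.

Yes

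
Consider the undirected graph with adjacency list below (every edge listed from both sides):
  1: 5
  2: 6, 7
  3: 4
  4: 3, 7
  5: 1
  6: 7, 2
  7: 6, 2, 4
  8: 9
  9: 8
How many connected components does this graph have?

3

Component: {1, 5}
Component: {8, 9}
Component: {2, 3, 4, 6, 7}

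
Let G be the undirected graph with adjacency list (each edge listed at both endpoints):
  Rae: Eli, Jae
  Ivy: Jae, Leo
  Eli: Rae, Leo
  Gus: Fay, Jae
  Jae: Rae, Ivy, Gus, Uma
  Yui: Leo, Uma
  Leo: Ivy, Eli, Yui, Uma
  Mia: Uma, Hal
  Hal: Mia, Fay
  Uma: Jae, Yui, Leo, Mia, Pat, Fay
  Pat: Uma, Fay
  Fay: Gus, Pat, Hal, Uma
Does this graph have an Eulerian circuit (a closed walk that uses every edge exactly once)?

Yes

Degrees: Rae:2, Ivy:2, Eli:2, Gus:2, Jae:4, Yui:2, Leo:4, Mia:2, Hal:2, Uma:6, Pat:2, Fay:4
All degrees are even and the non-isolated vertices are connected — an Eulerian circuit exists.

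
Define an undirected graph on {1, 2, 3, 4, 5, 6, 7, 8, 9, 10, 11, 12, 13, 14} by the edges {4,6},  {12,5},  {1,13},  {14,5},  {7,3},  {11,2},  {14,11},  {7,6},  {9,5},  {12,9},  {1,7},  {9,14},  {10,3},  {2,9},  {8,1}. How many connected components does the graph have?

2

Component: {2, 5, 9, 11, 12, 14}
Component: {1, 3, 4, 6, 7, 8, 10, 13}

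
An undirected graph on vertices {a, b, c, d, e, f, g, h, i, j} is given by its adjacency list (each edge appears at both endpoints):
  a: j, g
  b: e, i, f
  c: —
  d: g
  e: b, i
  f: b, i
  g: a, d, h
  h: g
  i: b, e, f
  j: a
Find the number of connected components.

3

Component: {c}
Component: {b, e, f, i}
Component: {a, d, g, h, j}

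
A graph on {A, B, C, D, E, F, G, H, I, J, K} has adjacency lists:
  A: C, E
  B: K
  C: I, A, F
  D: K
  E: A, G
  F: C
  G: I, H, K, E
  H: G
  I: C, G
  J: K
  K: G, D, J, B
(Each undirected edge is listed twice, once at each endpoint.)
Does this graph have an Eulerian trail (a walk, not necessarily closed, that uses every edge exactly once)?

Degrees: A:2, B:1, C:3, D:1, E:2, F:1, G:4, H:1, I:2, J:1, K:4
Odd-degree vertices: B, C, D, F, H, J (6 total).
An Eulerian trail requires 0 or 2 odd-degree vertices; here there are 6.

No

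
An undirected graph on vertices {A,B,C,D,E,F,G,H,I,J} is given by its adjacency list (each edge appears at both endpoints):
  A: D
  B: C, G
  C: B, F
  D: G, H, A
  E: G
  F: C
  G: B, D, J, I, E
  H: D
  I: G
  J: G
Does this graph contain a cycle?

No

The graph has 10 vertices, 9 edges, and 1 connected component.
A forest on 10 vertices with 1 component has exactly 9 edges, which matches — so no cycle.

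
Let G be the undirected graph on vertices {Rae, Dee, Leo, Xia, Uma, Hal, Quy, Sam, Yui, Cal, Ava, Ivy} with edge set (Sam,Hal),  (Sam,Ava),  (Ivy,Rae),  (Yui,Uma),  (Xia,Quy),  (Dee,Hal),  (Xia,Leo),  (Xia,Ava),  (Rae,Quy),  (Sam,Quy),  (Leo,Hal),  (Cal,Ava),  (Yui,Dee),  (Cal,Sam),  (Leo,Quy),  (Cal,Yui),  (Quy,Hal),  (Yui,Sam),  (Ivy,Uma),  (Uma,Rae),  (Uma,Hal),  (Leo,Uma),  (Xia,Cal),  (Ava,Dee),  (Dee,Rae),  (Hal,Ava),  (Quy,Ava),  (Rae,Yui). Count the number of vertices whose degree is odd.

Degrees: Rae:5, Dee:4, Leo:4, Xia:4, Uma:5, Hal:6, Quy:6, Sam:5, Yui:5, Cal:4, Ava:6, Ivy:2
Odd-degree vertices: Rae, Uma, Sam, Yui.

4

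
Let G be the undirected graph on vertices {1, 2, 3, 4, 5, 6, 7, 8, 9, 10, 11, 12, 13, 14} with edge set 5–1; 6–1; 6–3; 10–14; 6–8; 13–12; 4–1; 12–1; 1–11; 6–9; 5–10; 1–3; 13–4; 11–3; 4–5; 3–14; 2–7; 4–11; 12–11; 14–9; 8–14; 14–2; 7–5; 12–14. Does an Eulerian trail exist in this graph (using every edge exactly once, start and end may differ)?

Degrees: 1:6, 2:2, 3:4, 4:4, 5:4, 6:4, 7:2, 8:2, 9:2, 10:2, 11:4, 12:4, 13:2, 14:6
Odd-degree vertices: none (0 total).
The non-isolated vertices are connected and exactly 0 have odd degree, so an Eulerian trail exists.

Yes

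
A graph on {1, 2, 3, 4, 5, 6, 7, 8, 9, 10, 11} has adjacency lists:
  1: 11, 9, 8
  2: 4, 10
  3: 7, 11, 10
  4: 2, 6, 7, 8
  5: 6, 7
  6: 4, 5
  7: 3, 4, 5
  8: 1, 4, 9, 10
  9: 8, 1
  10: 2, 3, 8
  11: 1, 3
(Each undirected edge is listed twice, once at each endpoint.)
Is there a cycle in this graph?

|V| = 11, |E| = 15, number of components = 1.
Since 15 > 11 - 1, a cycle must exist; for instance 8-10-3-7-5-6-4-8.

Yes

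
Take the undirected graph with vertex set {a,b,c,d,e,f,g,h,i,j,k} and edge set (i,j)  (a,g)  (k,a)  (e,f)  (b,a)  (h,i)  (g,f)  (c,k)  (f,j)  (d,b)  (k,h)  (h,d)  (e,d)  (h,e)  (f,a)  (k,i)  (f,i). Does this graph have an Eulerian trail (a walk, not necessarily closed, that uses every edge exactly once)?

Degrees: a:4, b:2, c:1, d:3, e:3, f:5, g:2, h:4, i:4, j:2, k:4
Odd-degree vertices: c, d, e, f (4 total).
With 4 odd-degree vertices (more than two), no single trail can use every edge.

No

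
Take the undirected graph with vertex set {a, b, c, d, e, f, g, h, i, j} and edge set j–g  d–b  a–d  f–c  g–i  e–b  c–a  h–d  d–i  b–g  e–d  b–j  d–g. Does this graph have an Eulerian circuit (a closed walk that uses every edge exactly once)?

No

Degrees: a:2, b:4, c:2, d:6, e:2, f:1, g:4, h:1, i:2, j:2
f, h have odd degree; an Eulerian circuit needs every degree to be even, so none exists.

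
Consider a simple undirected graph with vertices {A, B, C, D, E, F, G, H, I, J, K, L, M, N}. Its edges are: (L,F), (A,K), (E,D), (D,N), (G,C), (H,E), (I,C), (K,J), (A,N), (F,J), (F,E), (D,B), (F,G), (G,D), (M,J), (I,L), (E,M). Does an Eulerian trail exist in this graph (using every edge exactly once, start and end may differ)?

No

Degrees: A:2, B:1, C:2, D:4, E:4, F:4, G:3, H:1, I:2, J:3, K:2, L:2, M:2, N:2
Odd-degree vertices: B, G, H, J (4 total).
With 4 odd-degree vertices (more than two), no single trail can use every edge.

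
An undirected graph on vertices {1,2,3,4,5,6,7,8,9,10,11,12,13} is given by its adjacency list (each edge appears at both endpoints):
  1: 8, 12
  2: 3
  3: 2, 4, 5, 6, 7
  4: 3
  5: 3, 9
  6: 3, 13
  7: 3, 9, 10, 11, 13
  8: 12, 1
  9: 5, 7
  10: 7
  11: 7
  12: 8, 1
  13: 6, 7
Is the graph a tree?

|V| = 13, |E| = 14.
It splits into 2 components, so it cannot be a tree.

No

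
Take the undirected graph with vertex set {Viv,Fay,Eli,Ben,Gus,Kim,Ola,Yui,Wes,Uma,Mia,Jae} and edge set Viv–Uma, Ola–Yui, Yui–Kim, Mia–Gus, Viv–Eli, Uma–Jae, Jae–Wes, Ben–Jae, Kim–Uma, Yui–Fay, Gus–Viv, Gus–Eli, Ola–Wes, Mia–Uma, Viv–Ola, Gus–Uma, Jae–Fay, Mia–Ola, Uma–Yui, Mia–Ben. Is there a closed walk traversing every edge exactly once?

Yes

Degrees: Viv:4, Fay:2, Eli:2, Ben:2, Gus:4, Kim:2, Ola:4, Yui:4, Wes:2, Uma:6, Mia:4, Jae:4
All degrees are even and the non-isolated vertices are connected — an Eulerian circuit exists.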